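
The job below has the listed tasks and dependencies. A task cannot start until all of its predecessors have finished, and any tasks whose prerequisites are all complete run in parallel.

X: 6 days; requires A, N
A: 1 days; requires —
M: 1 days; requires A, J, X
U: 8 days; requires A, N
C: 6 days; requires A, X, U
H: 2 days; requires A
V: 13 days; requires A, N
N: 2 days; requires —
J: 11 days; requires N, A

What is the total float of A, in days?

1

The longest chain is N→U→C = 2+8+6 = 16; overall finish 16 days.
A finishes as early as 1 and must finish by 2.
Slack of A = 1 − 0 = 1 day.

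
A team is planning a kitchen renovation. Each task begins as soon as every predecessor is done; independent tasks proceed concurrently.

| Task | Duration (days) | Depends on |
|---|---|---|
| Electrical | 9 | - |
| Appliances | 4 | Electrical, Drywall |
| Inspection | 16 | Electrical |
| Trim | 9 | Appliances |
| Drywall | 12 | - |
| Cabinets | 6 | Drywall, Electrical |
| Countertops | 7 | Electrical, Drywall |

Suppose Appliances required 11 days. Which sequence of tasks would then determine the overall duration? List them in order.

Baseline: Drywall→Appliances→Trim = 12+4+9 = 25 → 25 days.
Appliances is on the critical path; changing it to 11 makes that path 32 days.
The critical path is still Drywall→Appliances→Trim; finish is now 32 days.

Drywall, Appliances, Trim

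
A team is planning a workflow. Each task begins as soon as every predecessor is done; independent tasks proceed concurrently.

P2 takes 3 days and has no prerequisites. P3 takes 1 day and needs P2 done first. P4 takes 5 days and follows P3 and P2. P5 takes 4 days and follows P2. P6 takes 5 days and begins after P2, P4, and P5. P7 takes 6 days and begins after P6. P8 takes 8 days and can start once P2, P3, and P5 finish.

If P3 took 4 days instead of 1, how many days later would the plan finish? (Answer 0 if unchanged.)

Critical path before the change: P2→P3→P4→P6→P7 = 3+1+5+5+6 = 20 giving 20 days.
P3 is on the critical path; changing it to 4 makes that path 23 days.
No other chain overtakes it, so the finish is 23 days.
Change in finish: 23 − 20 = +3 days.

3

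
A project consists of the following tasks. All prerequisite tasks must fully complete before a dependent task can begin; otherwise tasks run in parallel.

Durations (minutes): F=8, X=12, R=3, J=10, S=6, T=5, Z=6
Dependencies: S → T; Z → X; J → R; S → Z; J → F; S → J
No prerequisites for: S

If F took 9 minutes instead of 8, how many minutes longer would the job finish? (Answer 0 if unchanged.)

As given, the longest chain is S→J→F = 6+10+8 = 24, so the finish is 24 minutes.
F lies on that path, so at 9 minutes the path becomes 25 minutes.
That remains the longest chain; total 25 minutes.
Change in finish: 25 − 24 = +1 minutes.

1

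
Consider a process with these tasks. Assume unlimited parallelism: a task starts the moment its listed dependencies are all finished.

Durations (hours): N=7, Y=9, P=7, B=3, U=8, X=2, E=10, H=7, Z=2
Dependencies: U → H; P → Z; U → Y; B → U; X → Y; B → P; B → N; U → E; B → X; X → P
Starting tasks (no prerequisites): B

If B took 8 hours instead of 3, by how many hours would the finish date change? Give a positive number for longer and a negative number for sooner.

5

Baseline: B→U→E = 3+8+10 = 21 → 21 hours.
B is on the critical path; changing it to 8 makes that path 26 hours.
That remains the longest chain; total 26 hours.
Change in finish: 26 − 21 = +5 hours.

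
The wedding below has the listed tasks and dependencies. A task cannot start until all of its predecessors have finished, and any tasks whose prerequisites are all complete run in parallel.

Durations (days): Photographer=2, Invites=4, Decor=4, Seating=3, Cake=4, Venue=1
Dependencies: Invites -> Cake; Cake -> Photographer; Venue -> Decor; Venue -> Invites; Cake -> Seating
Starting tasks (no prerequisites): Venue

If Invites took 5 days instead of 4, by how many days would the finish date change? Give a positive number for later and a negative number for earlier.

1

The binding path is Venue→Invites→Cake→Seating = 1+4+4+3 = 12; finish at 12 days.
Invites lies on that path, so at 5 days the path becomes 13 days.
That remains the longest chain; total 13 days.
Change in finish: 13 − 12 = +1 days.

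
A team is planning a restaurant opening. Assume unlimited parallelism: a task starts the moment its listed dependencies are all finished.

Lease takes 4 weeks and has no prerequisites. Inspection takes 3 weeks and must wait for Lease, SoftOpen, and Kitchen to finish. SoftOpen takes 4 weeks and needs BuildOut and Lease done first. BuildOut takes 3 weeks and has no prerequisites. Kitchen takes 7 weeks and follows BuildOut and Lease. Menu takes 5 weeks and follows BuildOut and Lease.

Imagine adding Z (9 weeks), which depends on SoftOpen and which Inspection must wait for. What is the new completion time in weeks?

Originally the restaurant opening takes 14 weeks.
With Z inserted, Inspection now waits for max(Lease, SoftOpen, Kitchen, Z).
New critical path: Lease→SoftOpen→Z→Inspection = 4+4+9+3 = 20 ⇒ 20 weeks.

20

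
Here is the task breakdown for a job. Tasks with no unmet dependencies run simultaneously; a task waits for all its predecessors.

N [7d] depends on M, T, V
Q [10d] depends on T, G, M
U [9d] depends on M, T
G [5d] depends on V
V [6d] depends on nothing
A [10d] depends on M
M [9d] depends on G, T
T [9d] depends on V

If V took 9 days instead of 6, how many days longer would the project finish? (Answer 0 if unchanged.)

3

As given, the longest chain is V→T→M→A = 6+9+9+10 = 34, so the finish is 34 days.
V lies on that path, so at 9 days the path becomes 37 days.
No other chain overtakes it, so the finish is 37 days.
Change in finish: 37 − 34 = +3 days.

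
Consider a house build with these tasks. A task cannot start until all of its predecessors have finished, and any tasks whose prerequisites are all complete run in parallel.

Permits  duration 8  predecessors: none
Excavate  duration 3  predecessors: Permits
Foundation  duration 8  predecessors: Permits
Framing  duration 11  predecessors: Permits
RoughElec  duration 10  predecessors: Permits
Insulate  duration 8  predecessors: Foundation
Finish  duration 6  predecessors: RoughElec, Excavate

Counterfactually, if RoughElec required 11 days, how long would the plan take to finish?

As given, the longest chain is Permits→RoughElec→Finish = 8+10+6 = 24, so the finish is 24 days.
RoughElec is on the critical path; changing it to 11 makes that path 25 days.
The critical path is still Permits→RoughElec→Finish; finish is now 25 days.

25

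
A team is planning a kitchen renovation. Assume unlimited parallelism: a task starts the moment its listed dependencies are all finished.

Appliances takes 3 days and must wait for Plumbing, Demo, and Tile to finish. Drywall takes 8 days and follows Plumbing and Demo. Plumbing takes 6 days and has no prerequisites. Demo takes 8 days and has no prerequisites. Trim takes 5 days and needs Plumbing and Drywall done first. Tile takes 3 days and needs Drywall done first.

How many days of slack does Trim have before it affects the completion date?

1

Demo→Drywall→Tile→Appliances = 8+8+3+3 = 22 sets the makespan at 22 days.
Longest path through Trim: 21 days (earliest finish 21, latest finish 22).
Slack of Trim = 17 − 16 = 1 day.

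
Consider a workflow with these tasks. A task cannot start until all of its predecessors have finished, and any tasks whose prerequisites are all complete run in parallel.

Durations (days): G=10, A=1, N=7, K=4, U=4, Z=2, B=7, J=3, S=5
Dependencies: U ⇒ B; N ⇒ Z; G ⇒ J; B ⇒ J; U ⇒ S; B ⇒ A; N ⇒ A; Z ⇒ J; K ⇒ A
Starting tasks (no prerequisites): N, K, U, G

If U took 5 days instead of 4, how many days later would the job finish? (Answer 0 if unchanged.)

The binding path is U→B→J = 4+7+3 = 14; finish at 14 days.
U is on the critical path; changing it to 5 makes that path 15 days.
That remains the longest chain; total 15 days.
Change in finish: 15 − 14 = +1 days.

1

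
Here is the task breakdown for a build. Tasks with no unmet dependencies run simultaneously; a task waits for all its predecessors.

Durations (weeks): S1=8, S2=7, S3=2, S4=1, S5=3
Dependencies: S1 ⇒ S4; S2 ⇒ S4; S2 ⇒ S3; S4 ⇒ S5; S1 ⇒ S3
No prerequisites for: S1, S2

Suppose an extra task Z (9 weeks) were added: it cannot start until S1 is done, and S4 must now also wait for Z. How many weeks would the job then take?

21

Originally the job takes 12 weeks.
With Z inserted, S4 now waits for max(S1, S2, Z).
New critical path: S1→Z→S4→S5 = 8+9+1+3 = 21 ⇒ 21 weeks.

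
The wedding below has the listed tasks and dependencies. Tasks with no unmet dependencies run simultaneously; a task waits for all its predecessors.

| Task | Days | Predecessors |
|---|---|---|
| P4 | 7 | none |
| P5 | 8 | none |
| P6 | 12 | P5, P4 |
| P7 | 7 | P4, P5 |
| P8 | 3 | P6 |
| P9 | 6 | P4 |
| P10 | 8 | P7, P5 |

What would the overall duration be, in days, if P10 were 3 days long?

23

The binding path is P5→P7→P10 = 8+7+8 = 23; finish at 23 days.
Since P10 is critical, the -5 change carries straight to that chain (now 18 days).
New critical path: P5→P6→P8 = 8+12+3 = 23 ⇒ 23 days.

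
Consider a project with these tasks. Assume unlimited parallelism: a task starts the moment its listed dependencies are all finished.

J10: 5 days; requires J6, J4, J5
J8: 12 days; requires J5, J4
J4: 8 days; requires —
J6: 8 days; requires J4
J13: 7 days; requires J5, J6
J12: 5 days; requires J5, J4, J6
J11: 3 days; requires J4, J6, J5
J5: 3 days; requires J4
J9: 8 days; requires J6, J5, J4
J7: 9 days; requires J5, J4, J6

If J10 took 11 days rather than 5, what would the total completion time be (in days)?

27

The binding path is J4→J6→J7 = 8+8+9 = 25; finish at 25 days.
The longest path through J10 is only 21 days, so J10 has float 4.
New critical path: J4→J6→J10 = 8+8+11 = 27 ⇒ 27 days.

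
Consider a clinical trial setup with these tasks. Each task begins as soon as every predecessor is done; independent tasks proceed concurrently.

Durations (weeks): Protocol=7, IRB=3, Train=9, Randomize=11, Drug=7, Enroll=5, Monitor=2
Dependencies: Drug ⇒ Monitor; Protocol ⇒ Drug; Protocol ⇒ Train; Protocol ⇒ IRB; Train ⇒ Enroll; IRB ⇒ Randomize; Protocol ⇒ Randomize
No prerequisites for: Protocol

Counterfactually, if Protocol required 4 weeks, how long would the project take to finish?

18

As given, the longest chain is Protocol→IRB→Randomize = 7+3+11 = 21, so the finish is 21 weeks.
Protocol is on the critical path; changing it to 4 makes that path 18 weeks.
That remains the longest chain; total 18 weeks.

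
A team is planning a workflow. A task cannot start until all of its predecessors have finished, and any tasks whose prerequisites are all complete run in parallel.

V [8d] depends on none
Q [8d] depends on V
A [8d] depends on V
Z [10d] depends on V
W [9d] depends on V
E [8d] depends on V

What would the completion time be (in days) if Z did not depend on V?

Before: longest chain V→Z = 8+10 = 18, finish 18.
Without V→Z, Z's earliest start moves from 8 to 0.
The longest chain is now V→W = 8+9 = 17, so the schedule takes 17 days.

17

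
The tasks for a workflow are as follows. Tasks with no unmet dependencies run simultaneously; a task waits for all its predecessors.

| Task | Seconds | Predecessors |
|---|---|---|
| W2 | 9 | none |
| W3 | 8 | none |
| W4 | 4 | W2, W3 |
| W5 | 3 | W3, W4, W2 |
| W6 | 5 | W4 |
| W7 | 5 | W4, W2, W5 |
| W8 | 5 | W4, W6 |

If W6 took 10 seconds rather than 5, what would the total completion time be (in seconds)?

28

As given, the longest chain is W2→W4→W6→W8 = 9+4+5+5 = 23, so the finish is 23 seconds.
W6 lies on that path, so at 10 seconds the path becomes 28 seconds.
The critical path is still W2→W4→W6→W8; finish is now 28 seconds.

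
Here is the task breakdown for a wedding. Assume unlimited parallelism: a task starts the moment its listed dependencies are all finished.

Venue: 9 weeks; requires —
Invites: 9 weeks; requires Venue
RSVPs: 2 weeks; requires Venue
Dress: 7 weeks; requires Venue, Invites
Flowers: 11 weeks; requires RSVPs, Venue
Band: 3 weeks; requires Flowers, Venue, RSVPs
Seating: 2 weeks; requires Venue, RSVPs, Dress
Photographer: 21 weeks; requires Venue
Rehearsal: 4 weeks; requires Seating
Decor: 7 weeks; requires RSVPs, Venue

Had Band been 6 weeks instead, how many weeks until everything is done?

As given, the longest chain is Venue→Invites→Dress→Seating→Rehearsal = 9+9+7+2+4 = 31, so the finish is 31 weeks.
Band is off the critical path — its longest chain is 25 weeks, giving 6 of slack.
That remains the longest chain; total 31 weeks.

31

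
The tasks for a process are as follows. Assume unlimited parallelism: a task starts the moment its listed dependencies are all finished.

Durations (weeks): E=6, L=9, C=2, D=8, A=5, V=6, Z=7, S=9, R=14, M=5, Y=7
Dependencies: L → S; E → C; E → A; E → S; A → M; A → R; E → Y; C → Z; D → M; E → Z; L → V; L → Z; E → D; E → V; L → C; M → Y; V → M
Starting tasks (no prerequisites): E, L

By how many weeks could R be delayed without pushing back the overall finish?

2

L→V→M→Y = 9+6+5+7 = 27 sets the makespan at 27 weeks.
R finishes as early as 25 and must finish by 27.
Slack of R = 13 − 11 = 2 weeks.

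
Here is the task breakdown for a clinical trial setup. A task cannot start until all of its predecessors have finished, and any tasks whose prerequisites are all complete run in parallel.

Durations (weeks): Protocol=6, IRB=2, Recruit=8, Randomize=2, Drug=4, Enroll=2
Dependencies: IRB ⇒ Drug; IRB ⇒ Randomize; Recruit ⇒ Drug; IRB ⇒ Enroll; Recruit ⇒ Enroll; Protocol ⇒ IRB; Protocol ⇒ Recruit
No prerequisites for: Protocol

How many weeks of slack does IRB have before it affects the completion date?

Critical path: Protocol→Recruit→Drug = 6+8+4 = 18, so the finish is 18 weeks.
IRB finishes as early as 8 and must finish by 14.
So IRB can slip 14 − 8 = 6 weeks.

6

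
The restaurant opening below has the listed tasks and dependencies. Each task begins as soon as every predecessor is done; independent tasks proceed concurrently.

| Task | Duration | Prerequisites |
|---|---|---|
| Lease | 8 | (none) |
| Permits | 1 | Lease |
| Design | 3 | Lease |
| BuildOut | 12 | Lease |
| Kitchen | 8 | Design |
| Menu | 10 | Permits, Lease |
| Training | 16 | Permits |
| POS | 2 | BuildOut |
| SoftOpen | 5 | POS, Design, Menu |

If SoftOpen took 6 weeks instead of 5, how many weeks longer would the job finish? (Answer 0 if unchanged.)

1

As given, the longest chain is Lease→BuildOut→POS→SoftOpen = 8+12+2+5 = 27, so the finish is 27 weeks.
Since SoftOpen is critical, the +1 change carries straight to that chain (now 28 weeks).
No other chain overtakes it, so the finish is 28 weeks.
Change in finish: 28 − 27 = +1 weeks.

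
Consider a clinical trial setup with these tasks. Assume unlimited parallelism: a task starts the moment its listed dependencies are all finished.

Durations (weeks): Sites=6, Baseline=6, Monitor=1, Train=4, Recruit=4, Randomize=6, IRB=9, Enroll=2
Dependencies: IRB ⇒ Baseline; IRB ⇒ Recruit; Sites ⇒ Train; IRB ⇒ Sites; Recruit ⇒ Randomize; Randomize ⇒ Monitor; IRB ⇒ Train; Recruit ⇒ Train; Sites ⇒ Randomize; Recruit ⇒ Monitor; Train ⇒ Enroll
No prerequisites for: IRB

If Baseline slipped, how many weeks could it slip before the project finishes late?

IRB→Sites→Randomize→Monitor = 9+6+6+1 = 22 sets the makespan at 22 weeks.
The longest chain containing Baseline totals 15 weeks.
So Baseline can slip 22 − 15 = 7 weeks.

7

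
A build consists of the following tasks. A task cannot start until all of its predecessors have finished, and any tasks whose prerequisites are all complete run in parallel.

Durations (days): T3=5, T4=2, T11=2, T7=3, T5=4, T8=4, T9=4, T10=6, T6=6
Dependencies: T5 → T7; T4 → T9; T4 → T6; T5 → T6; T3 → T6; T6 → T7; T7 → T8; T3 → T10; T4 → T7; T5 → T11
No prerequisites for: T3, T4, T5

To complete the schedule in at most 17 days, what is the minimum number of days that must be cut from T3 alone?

1

Current finish: 18 days; target: 17.
T3 is on every critical path, so each day cut from T3 cuts the finish by one (this holds down to a finish of 17).
Need 18 − 17 = 1 day off T3 → T3 becomes 4 days, finish becomes 17.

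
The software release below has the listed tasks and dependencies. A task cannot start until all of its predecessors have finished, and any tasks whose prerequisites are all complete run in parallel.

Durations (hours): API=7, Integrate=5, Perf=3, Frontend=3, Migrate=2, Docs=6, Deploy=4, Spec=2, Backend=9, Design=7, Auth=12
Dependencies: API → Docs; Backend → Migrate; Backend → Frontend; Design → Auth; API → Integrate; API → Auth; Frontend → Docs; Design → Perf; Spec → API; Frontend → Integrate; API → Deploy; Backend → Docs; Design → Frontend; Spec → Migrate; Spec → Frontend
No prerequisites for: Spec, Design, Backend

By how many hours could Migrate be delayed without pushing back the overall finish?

The longest chain is Spec→API→Auth = 2+7+12 = 21; overall finish 21 hours.
Longest path through Migrate: 11 hours (earliest finish 11, latest finish 21).
Slack of Migrate = 19 − 9 = 10 hours.

10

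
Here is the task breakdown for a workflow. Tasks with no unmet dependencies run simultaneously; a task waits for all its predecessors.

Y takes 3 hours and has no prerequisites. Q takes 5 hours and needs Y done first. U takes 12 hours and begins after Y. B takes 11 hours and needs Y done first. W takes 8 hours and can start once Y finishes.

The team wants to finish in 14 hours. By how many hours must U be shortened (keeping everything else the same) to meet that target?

1

Current finish: 15 hours; target: 14.
U is on every critical path, so each hour cut from U cuts the finish by one (this holds down to a finish of 14).
Need 15 − 14 = 1 hour off U → U becomes 11 hours, finish becomes 14.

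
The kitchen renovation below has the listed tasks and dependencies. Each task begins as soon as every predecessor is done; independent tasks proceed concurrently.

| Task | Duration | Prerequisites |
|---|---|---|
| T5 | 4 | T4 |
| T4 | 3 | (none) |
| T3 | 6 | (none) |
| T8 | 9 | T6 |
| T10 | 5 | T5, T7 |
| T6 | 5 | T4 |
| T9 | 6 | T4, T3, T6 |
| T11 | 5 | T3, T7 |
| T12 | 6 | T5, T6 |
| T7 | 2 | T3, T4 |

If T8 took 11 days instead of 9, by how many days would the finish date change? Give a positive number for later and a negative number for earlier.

As given, the longest chain is T4→T6→T8 = 3+5+9 = 17, so the finish is 17 days.
T8 is on the critical path; changing it to 11 makes that path 19 days.
No other chain overtakes it, so the finish is 19 days.
Change in finish: 19 − 17 = +2 days.

2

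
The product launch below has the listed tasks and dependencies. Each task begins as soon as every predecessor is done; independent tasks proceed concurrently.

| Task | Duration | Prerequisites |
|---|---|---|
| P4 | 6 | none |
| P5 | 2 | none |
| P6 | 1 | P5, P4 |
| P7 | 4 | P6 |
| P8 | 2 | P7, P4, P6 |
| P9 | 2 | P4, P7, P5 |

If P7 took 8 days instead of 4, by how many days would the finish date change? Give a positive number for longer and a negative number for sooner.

4

The binding path is P4→P6→P7→P8 = 6+1+4+2 = 13; finish at 13 days.
P7 is on the critical path; changing it to 8 makes that path 17 days.
The critical path is still P4→P6→P7→P8; finish is now 17 days.
Change in finish: 17 − 13 = +4 days.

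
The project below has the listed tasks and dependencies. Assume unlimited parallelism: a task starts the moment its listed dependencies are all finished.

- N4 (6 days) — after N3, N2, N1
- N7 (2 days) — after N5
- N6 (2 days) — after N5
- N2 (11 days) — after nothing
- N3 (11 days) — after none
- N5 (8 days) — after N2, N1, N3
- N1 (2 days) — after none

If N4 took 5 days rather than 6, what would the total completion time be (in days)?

21

Actual critical path: N2→N5→N6 = 11+8+2 = 21 ⇒ 21 days.
N4 has 4 days of float (longest path through it is 17).
No other chain overtakes it, so the finish is 21 days.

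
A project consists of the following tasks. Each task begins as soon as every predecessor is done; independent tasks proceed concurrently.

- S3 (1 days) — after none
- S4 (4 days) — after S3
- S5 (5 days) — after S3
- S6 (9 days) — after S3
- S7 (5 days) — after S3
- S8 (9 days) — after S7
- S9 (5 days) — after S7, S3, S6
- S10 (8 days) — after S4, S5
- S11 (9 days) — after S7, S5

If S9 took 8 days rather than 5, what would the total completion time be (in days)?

18

Critical path before the change: S3→S6→S9 = 1+9+5 = 15 giving 15 days.
Since S9 is critical, the +3 change carries straight to that chain (now 18 days).
The critical path is still S3→S6→S9; finish is now 18 days.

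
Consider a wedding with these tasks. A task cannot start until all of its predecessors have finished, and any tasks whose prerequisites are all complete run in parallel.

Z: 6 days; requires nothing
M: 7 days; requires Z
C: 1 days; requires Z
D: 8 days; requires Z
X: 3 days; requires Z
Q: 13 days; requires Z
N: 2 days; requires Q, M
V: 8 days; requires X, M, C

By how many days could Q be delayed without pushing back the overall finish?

Z→M→V = 6+7+8 = 21 sets the makespan at 21 days.
The longest chain containing Q totals 21 days.
Slack of Q = 6 − 6 = 0 days.

0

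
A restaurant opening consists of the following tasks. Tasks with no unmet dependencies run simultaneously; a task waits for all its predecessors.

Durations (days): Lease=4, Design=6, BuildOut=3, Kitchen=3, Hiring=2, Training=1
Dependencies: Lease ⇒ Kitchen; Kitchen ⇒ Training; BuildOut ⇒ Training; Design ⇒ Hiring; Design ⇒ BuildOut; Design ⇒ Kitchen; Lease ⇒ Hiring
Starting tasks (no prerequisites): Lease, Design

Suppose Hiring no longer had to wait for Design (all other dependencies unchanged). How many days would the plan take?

Before: longest chain Design→BuildOut→Training = 6+3+1 = 10, finish 10.
Without Design→Hiring, Hiring's earliest start moves from 6 to 4.
The longest chain is now Design→BuildOut→Training = 6+3+1 = 10, so the plan takes 10 days.

10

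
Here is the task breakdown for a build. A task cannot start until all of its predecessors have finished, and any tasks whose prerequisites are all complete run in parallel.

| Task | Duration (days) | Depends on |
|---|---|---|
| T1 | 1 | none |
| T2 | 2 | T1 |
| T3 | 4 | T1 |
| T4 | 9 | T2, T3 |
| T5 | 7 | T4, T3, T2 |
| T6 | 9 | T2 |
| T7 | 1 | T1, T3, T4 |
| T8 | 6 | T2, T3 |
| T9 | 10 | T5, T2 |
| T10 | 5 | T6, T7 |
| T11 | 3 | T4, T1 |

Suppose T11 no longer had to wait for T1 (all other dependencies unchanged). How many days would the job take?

Before: longest chain T1→T3→T4→T5→T9 = 1+4+9+7+10 = 31, finish 31.
Dropping T1→T11 doesn't change T11's earliest start (14); another predecessor still binds.
The longest chain is now T1→T3→T4→T5→T9 = 1+4+9+7+10 = 31, so the job takes 31 days.

31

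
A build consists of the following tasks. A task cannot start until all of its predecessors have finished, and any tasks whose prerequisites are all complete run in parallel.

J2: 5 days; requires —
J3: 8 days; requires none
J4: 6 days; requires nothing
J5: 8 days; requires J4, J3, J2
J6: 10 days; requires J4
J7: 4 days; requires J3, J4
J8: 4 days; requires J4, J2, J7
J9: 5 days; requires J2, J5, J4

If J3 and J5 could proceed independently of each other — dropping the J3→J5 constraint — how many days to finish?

19

With the dependency in place, J3→J5→J9 = 8+8+5 = 21 sets the finish at 21 days.
Without J3→J5, J5's earliest start moves from 8 to 6.
New critical path: J4→J5→J9 = 6+8+5 = 19 ⇒ 19 days.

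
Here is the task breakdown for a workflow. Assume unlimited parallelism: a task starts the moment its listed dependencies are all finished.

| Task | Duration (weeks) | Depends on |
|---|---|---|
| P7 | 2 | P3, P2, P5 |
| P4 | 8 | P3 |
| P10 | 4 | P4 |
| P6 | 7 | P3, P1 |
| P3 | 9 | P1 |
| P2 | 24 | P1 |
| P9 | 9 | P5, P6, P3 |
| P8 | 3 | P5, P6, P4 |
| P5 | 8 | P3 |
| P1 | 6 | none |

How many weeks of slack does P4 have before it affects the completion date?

5

The longest chain is P1→P2→P7 = 6+24+2 = 32; overall finish 32 weeks.
The longest chain containing P4 totals 27 weeks.
Float = 32 − 27 = 5.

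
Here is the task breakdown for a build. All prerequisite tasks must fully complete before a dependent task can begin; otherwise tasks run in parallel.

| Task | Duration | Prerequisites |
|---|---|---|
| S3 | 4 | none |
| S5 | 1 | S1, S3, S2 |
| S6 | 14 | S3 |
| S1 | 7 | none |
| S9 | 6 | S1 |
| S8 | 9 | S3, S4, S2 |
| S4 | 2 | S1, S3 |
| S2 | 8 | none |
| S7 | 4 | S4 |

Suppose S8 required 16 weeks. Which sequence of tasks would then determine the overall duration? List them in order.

The binding path is S1→S4→S8 = 7+2+9 = 18; finish at 18 weeks.
S8 is on the critical path; changing it to 16 makes that path 25 weeks.
That remains the longest chain; total 25 weeks.

S1, S4, S8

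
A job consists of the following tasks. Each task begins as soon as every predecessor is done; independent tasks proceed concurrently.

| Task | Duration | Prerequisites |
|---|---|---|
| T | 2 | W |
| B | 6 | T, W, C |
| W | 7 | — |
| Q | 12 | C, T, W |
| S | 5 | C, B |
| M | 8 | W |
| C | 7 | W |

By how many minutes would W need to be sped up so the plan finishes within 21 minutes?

Current finish: 26 minutes; target: 21.
W is on every critical path, so each minute cut from W cuts the finish by one (this holds down to a finish of 20).
Need 26 − 21 = 5 minutes off W → W becomes 2 minutes, finish becomes 21.

5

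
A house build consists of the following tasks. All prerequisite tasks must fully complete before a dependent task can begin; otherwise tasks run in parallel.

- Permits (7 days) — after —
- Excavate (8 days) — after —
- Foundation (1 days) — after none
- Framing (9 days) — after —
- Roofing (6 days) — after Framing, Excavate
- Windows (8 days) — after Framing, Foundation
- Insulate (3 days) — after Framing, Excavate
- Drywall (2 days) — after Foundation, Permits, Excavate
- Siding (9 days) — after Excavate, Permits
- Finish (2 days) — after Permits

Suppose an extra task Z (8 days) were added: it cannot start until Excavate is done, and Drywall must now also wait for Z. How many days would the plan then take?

18

Originally the plan takes 17 days.
With Z inserted, Drywall now waits for max(Foundation, Permits, Excavate, Z).
New critical path: Excavate→Z→Drywall = 8+8+2 = 18 ⇒ 18 days.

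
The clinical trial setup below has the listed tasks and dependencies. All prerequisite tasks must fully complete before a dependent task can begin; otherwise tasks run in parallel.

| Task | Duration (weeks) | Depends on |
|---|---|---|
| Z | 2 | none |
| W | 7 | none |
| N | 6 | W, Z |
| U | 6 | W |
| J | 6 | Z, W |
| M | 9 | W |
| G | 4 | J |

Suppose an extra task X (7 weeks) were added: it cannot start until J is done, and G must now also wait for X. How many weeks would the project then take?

Originally the project takes 17 weeks.
With X inserted, G now waits for max(J, X).
New critical path: W→J→X→G = 7+6+7+4 = 24 ⇒ 24 weeks.

24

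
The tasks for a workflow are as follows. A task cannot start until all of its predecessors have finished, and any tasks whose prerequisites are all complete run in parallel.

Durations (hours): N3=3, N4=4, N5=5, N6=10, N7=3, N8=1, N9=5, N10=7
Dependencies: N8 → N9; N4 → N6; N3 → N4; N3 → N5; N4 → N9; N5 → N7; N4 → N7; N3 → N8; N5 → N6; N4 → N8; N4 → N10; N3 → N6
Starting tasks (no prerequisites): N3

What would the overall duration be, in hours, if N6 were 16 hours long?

24

Actual critical path: N3→N5→N6 = 3+5+10 = 18 ⇒ 18 hours.
N6 lies on that path, so at 16 hours the path becomes 24 hours.
No other chain overtakes it, so the finish is 24 hours.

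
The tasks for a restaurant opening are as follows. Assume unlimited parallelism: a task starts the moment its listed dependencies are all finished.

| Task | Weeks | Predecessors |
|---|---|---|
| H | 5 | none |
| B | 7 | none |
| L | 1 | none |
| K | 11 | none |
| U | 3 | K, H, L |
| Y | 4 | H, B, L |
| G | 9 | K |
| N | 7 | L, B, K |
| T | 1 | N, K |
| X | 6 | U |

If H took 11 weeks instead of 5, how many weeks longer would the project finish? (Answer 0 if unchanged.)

Baseline: K→U→X = 11+3+6 = 20 → 20 weeks.
The longest path through H is only 14 weeks, so H has float 6.
New critical path: H→U→X = 11+3+6 = 20 ⇒ 20 weeks.
Change in finish: 20 − 20 = +0 weeks.

0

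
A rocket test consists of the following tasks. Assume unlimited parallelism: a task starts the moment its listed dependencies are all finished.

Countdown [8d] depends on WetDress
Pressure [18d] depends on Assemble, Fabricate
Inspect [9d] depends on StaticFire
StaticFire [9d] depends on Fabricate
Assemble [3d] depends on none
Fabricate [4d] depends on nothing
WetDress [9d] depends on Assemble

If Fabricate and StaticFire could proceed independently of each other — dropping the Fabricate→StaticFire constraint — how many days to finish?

With the dependency in place, Fabricate→Pressure = 4+18 = 22 sets the finish at 22 days.
Without Fabricate→StaticFire, StaticFire's earliest start moves from 4 to 0.
The longest chain is now Fabricate→Pressure = 4+18 = 22, so the schedule takes 22 days.

22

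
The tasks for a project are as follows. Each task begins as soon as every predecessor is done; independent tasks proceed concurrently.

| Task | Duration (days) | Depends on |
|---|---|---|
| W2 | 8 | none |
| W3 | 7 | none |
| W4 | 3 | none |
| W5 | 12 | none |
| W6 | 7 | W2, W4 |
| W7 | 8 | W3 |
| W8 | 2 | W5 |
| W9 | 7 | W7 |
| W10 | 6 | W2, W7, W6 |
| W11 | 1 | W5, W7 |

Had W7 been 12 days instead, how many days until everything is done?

26

Baseline: W3→W7→W9 = 7+8+7 = 22 → 22 days.
W7 is on the critical path; changing it to 12 makes that path 26 days.
That remains the longest chain; total 26 days.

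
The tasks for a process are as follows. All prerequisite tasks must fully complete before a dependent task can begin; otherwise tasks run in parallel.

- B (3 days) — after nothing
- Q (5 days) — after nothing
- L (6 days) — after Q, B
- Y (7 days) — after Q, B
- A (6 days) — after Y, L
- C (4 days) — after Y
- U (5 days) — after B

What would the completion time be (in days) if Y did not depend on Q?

Original critical path: Q→Y→A = 5+7+6 = 18 ⇒ 18 days.
Without Q→Y, Y's earliest start moves from 5 to 3.
After: Q→L→A = 5+6+6 = 17 → 17 days.

17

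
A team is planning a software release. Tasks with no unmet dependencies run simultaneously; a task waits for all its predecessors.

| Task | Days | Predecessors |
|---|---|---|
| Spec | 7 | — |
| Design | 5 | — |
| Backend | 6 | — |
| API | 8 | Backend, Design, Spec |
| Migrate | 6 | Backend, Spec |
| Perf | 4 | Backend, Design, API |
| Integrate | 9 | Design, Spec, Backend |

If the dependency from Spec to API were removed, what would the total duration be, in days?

18

With the dependency in place, Spec→API→Perf = 7+8+4 = 19 sets the finish at 19 days.
Without Spec→API, API's earliest start moves from 7 to 6.
After: Backend→API→Perf = 6+8+4 = 18 → 18 days.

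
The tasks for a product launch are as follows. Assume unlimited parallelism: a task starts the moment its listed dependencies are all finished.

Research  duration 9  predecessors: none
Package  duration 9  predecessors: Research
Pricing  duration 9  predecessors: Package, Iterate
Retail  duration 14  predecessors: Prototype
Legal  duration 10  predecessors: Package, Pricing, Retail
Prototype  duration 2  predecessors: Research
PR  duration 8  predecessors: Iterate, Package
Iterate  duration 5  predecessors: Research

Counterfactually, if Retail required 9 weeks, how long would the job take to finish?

37

The binding path is Research→Package→Pricing→Legal = 9+9+9+10 = 37; finish at 37 weeks.
Retail has 2 weeks of float (longest path through it is 35).
No other chain overtakes it, so the finish is 37 weeks.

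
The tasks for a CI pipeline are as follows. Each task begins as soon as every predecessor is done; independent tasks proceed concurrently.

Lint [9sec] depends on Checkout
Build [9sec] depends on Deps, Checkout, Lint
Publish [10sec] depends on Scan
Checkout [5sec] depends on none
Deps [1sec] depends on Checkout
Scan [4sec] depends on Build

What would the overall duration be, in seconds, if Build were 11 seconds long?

39

Baseline: Checkout→Lint→Build→Scan→Publish = 5+9+9+4+10 = 37 → 37 seconds.
Build is on the critical path; changing it to 11 makes that path 39 seconds.
No other chain overtakes it, so the finish is 39 seconds.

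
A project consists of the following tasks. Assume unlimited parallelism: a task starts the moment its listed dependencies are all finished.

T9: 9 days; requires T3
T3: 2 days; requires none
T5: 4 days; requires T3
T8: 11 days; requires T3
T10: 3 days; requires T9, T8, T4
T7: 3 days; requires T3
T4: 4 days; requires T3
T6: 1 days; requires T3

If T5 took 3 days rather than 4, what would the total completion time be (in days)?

Baseline: T3→T8→T10 = 2+11+3 = 16 → 16 days.
The longest path through T5 is only 6 days, so T5 has float 10.
That remains the longest chain; total 16 days.

16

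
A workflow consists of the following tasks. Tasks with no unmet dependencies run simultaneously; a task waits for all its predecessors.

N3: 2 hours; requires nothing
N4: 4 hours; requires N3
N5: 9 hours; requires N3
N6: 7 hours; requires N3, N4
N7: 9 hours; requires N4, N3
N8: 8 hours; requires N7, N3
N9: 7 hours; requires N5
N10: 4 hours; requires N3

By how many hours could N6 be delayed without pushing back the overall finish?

Critical path: N3→N4→N7→N8 = 2+4+9+8 = 23, so the finish is 23 hours.
N6 finishes as early as 13 and must finish by 23.
So N6 can slip 23 − 13 = 10 hours.

10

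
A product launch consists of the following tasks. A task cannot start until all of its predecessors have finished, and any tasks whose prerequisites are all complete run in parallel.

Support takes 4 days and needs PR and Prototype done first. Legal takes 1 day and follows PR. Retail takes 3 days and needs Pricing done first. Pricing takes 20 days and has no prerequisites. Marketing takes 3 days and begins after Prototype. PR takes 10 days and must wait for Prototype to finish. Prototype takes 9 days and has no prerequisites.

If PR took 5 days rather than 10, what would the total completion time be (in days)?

Critical path before the change: Prototype→PR→Support = 9+10+4 = 23 giving 23 days.
Since PR is critical, the -5 change carries straight to that chain (now 18 days).
Now Pricing→Retail = 20+3 = 23 is longest, so the finish becomes 23 days.

23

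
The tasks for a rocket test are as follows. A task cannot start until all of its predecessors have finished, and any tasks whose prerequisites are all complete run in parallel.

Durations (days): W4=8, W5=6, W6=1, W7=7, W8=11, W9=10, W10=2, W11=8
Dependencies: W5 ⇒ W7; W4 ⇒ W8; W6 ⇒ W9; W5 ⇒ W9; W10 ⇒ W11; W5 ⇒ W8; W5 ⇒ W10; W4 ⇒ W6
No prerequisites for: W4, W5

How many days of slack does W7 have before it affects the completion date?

6

W4→W6→W9 = 8+1+10 = 19 sets the makespan at 19 days.
The longest chain containing W7 totals 13 days.
So W7 can slip 19 − 13 = 6 days.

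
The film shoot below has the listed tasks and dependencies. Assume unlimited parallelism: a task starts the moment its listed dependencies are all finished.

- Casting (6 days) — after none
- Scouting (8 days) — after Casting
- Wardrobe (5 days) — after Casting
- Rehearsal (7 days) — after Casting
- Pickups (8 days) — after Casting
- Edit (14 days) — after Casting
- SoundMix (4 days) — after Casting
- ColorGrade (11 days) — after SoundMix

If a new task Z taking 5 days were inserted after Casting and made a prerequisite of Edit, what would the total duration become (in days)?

25

Originally the job takes 21 days.
With Z inserted, Edit now waits for max(Casting, Z).
New critical path: Casting→Z→Edit = 6+5+14 = 25 ⇒ 25 days.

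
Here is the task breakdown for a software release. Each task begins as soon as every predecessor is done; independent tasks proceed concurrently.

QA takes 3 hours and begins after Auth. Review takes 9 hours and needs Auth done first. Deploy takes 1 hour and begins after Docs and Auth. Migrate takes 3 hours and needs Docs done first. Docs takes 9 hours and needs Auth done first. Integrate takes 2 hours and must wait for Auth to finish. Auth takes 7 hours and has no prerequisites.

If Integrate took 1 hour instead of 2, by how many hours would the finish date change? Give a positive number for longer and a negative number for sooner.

The binding path is Auth→Docs→Migrate = 7+9+3 = 19; finish at 19 hours.
The longest path through Integrate is only 9 hours, so Integrate has float 10.
No other chain overtakes it, so the finish is 19 hours.
Change in finish: 19 − 19 = +0 hours.

0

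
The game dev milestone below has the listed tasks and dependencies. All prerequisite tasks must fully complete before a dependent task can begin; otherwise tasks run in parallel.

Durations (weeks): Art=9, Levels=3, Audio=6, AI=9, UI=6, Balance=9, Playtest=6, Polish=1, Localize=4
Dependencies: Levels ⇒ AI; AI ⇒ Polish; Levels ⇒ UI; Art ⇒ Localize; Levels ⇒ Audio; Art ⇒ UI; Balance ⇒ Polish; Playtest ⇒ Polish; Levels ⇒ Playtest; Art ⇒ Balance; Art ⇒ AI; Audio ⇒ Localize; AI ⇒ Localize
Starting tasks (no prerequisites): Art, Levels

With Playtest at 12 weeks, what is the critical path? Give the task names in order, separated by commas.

Art, AI, Localize

Baseline: Art→AI→Localize = 9+9+4 = 22 → 22 weeks.
Playtest has 12 weeks of float (longest path through it is 10).
That remains the longest chain; total 22 weeks.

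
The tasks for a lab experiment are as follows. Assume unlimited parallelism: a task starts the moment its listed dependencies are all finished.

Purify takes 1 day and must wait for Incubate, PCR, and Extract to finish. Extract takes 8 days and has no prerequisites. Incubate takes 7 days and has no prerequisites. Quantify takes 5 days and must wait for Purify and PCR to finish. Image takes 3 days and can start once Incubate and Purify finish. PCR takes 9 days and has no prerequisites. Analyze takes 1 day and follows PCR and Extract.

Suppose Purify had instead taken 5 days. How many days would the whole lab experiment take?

As given, the longest chain is PCR→Purify→Quantify = 9+1+5 = 15, so the finish is 15 days.
Purify lies on that path, so at 5 days the path becomes 19 days.
No other chain overtakes it, so the finish is 19 days.

19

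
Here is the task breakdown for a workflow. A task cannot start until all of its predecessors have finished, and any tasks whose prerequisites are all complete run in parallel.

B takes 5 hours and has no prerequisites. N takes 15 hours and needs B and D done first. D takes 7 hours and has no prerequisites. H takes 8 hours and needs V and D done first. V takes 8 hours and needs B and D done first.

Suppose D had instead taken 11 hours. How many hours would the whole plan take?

Baseline: D→V→H = 7+8+8 = 23 → 23 hours.
D lies on that path, so at 11 hours the path becomes 27 hours.
The critical path is still D→V→H; finish is now 27 hours.

27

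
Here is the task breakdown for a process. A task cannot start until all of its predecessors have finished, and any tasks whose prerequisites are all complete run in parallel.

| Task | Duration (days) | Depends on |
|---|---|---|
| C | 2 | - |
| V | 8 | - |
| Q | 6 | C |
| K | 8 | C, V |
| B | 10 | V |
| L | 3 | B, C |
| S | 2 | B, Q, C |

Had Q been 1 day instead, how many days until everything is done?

21

As given, the longest chain is V→B→L = 8+10+3 = 21, so the finish is 21 days.
The longest path through Q is only 10 days, so Q has float 11.
That remains the longest chain; total 21 days.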